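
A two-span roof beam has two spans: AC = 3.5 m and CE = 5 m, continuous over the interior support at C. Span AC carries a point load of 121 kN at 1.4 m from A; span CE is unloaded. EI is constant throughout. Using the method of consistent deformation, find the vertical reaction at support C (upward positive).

R_C = 62.63 kN

Take M_C as the redundant. Released structure: two simple spans AC and CE with a hinge at C.
End slopes at the hinge C, treating each span as simply supported:
  span AC: point load 121 at a = 1.4: Pab(L + a)/(6LEI) = 83.01/EI
  relative rotation θ_0 = (83.01 + 0)/EI = 83.01/EI
A unit hogging moment at C produces rotation L₁/(3EI) + L₂/(3EI) = 2.833/EI.
Slope continuity at C: θ_0 = M_C·2.833/EI, so M_C = 83.01/2.833 = 29.3 kN·m (hogging).
Span AC, ΣM about A with M_C applied at C: R_C^{AC}·3.5 = 169.4 + 29.3, so R_C^{AC} = 56.77 kN and R_A = 121 − 56.77 = 64.23 kN.
Span CE, ΣM about E: R_C^{CE}·5 = 0 + 29.3, so R_C^{CE} = 5.859 kN and R_E = 0 − 5.859 = -5.859 kN.
R_C = 56.77 + 5.859 = 62.63 kN.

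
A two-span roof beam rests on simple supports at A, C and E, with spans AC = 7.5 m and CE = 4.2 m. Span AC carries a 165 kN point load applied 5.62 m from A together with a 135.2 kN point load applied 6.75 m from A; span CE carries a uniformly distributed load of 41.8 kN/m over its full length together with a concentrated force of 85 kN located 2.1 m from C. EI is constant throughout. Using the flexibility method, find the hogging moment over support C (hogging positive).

M_C = 243 kN·m

Insert a hinge at C; M_C is the redundant, and each span becomes simply supported.
Discontinuity in slope at C on the released structure — sum the simple-span end rotations:
  span AC: point load 165 at a = 5.62: Pab(L + a)/(6LEI) = 508.3/EI
  span AC: point load 135.2 at a = 6.75: Pab(L + a)/(6LEI) = 216.7/EI
  span CE: UDL 41.8: wL³/(24EI) = 129/EI
  span CE: point load 85 at a = 2.1: Pab(L + b)/(6LEI) = 93.71/EI
  relative rotation θ_0 = (725 + 222.7)/EI = 947.8/EI
A unit hogging moment at C produces rotation L₁/(3EI) + L₂/(3EI) = 3.9/EI.
Slope continuity at C: θ_0 = M_C·3.9/EI, so M_C = 947.8/3.9 = 243 kN·m (hogging).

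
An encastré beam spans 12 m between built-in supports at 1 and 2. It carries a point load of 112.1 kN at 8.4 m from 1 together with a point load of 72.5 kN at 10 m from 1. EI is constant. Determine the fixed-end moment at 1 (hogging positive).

Release both end moments; the primary structure is a simply-supported span 12 with redundants M_1 and M_2.
Simple-span end rotations at 1 and 2 under the given loads:
  at 1: point load 112.1 at a = 8.4: Pab(L + b)/(6LEI) = 734.5/EI
  at 2: point load 112.1 at a = 8.4: Pab(L + a)/(6LEI) = 960.5/EI
  at 1: point load 72.5 at a = 10: Pab(L + b)/(6LEI) = 281.9/EI
  at 2: point load 72.5 at a = 10: Pab(L + a)/(6LEI) = 443.1/EI
  θ_10 = 1016/EI,  θ_20 = 1404/EI
Flexibility coefficients: a unit moment at one end gives L/(3EI) there and L/(6EI) at the far end, so f₁₁ = f₂₂ = 4/EI and f₁₂ = f₂₁ = 2/EI.
Compatibility — zero rotation at each built-in end:
  4 M_1 + 2 M_2 = 1016
  2 M_1 + 4 M_2 = 1404
Solving the pair gives M_1 = 104.9 kN·m and M_2 = 298.4 kN·m (hogging).

M_1 = 104.9 kN·m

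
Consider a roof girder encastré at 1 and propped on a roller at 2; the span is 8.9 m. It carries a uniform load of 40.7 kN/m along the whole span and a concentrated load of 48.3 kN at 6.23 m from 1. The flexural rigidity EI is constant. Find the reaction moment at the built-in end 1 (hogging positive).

Release the roller at 2. Primary structure: cantilever fixed at 1.
Downward deflection at the released point 2 due to the loads:
  UDL 40.7: wL⁴/(8EI) = 31920/EI
  point load 48.3 at a = 6.23: Pa²(3L − a)/(6EI) = 6396/EI
  δ_0 = 38316/EI
Flexibility coefficient — unit upward force at 2: δ_{22} = L³/(3EI) = 235/EI.
The prop prevents deflection at 2: R_2 = δ_0/δ_{22} = 38316/235 = 163.1 kN.
Moment equilibrium about 1: M_1 = Σ(load moments about 1) − R_2·L = 1913 − 163.1×8.9 = 461.7 kN·m.

M_1 = 461.7 kN·m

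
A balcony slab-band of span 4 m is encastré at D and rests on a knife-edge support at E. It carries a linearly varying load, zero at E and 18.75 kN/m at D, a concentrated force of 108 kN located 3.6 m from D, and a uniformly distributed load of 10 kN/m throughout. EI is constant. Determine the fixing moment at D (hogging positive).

M_D = 61.38 kN·m

Release the roller at E. Primary structure: cantilever fixed at D.
Free-end deflection of the primary structure under the applied loading (downward +):
  triangular load, peak 18.75 at the fixed end: w₀L⁴/(30EI) = 160/EI
  point load 108 at a = 3.6: Pa²(3L − a)/(6EI) = 1960/EI
  UDL 10: wL⁴/(8EI) = 320/EI
  δ_0 = 2440/EI
Tip deflection under a unit load at E: L³/(3EI) = 21.33/EI.
Compatibility at E: δ_0 − R_E·δ_{EE} = 0, so R_E = 2440/21.33 = 114.4 kN.
Moment equilibrium about D: M_D = Σ(load moments about D) − R_E·L = 518.8 − 114.4×4 = 61.38 kN·m.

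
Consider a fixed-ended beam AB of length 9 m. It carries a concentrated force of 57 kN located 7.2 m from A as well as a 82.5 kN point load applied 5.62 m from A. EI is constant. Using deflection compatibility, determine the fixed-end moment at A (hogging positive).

M_A = 81.81 kN·m

Take the two fixed-end moments M_A, M_B as redundants; the released structure is the simple span AB.
End rotations of the released simple span under the applied load (×1/EI):
  at A: point load 57 at a = 7.2: Pab(L + b)/(6LEI) = 147.7/EI
  at B: point load 57 at a = 7.2: Pab(L + a)/(6LEI) = 221.6/EI
  at A: point load 82.5 at a = 5.62: Pab(L + b)/(6LEI) = 359.3/EI
  at B: point load 82.5 at a = 5.62: Pab(L + a)/(6LEI) = 424.3/EI
  θ_A0 = 507/EI,  θ_B0 = 645.9/EI
Flexibility coefficients: a unit moment at one end gives L/(3EI) there and L/(6EI) at the far end, so f₁₁ = f₂₂ = 3/EI and f₁₂ = f₂₁ = 1.5/EI.
Compatibility — zero rotation at each built-in end:
  3 M_A + 1.5 M_B = 507
  1.5 M_A + 3 M_B = 645.9
Solving the pair gives M_A = 81.81 kN·m and M_B = 174.4 kN·m (hogging).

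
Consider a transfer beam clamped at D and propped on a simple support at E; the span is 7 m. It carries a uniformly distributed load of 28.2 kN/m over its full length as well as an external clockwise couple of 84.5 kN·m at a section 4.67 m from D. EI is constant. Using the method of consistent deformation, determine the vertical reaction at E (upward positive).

R_E = 90.13 kN

Release the roller at E. Primary structure: cantilever fixed at D.
Deflection at E on the released cantilever, summing each load's contribution:
  UDL 28.2: wL⁴/(8EI) = 8464/EI
  clockwise couple 84.5 at a = 4.67: M₀a(2L − a)/(2EI) = 1841/EI
  δ_0 = 10304/EI
Tip deflection under a unit load at E: L³/(3EI) = 114.3/EI.
Compatibility at E: δ_0 − R_E·δ_{EE} = 0, so R_E = 10304/114.3 = 90.13 kN.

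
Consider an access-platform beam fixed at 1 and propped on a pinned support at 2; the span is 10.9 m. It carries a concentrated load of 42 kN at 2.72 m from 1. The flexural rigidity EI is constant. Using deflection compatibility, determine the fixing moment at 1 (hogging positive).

M_1 = 75.04 kN·m

Choose R_2 as the redundant. The primary structure is the cantilever fixed at 1.
Primary-structure tip deflection at 2 by superposition:
  point load 42 at a = 2.72: Pa²(3L − a)/(6EI) = 1553/EI
Tip deflection under a unit load at 2: L³/(3EI) = 431.7/EI.
The prop prevents deflection at 2: R_2 = δ_0/δ_{22} = 1553/431.7 = 3.597 kN.
Moment equilibrium about 1: M_1 = Σ(load moments about 1) − R_2·L = 114.2 − 3.597×10.9 = 75.04 kN·m.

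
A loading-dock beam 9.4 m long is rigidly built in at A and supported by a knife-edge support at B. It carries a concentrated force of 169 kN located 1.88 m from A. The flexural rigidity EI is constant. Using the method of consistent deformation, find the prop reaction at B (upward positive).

R_B = 9.464 kN

Remove the prop at B; the released (primary) structure is a cantilever built in at A.
Primary-structure tip deflection at B by superposition:
  point load 169 at a = 1.88: Pa²(3L − a)/(6EI) = 2620/EI
Tip deflection under a unit load at B: L³/(3EI) = 276.9/EI.
The prop prevents deflection at B: R_B = δ_0/δ_{BB} = 2620/276.9 = 9.464 kN.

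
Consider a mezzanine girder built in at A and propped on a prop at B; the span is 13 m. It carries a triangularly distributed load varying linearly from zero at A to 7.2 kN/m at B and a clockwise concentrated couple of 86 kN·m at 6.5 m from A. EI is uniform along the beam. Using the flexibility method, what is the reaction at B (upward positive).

Remove the prop at B; the released (primary) structure is a cantilever built in at A.
Deflection at B on the released cantilever, summing each load's contribution:
  triangular load, peak 7.2 at the free end: 11w₀L⁴/(120EI) = 18850/EI
  clockwise couple 86 at a = 6.5: M₀a(2L − a)/(2EI) = 5450/EI
  δ_0 = 24301/EI
Tip deflection under a unit load at B: L³/(3EI) = 732.3/EI.
Compatibility at B: δ_0 − R_B·δ_{BB} = 0, so R_B = 24301/732.3 = 33.18 kN.

R_B = 33.18 kN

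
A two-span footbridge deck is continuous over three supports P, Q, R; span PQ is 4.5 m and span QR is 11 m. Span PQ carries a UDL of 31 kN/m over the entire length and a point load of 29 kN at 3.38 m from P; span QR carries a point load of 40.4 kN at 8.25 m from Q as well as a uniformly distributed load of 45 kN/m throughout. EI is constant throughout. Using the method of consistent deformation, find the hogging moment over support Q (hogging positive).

Release continuity at Q by inserting a hinge; the redundant is the internal moment M_Q. The primary structure is two simply-supported spans PQ and QR.
Rotations at Q on the released spans (each span's end-slope, ×1/EI):
  span PQ: UDL 31: wL³/(24EI) = 117.7/EI
  span PQ: point load 29 at a = 3.38: Pab(L + a)/(6LEI) = 32.04/EI
  span QR: point load 40.4 at a = 8.25: Pab(L + b)/(6LEI) = 191/EI
  span QR: UDL 45: wL³/(24EI) = 2496/EI
  relative rotation θ_0 = (149.7 + 2687)/EI = 2836/EI
A unit hogging moment at Q produces rotation L₁/(3EI) + L₂/(3EI) = 5.167/EI.
Slope continuity at Q: θ_0 = M_Q·5.167/EI, so M_Q = 2836/5.167 = 549 kN·m (hogging).

M_Q = 549 kN·m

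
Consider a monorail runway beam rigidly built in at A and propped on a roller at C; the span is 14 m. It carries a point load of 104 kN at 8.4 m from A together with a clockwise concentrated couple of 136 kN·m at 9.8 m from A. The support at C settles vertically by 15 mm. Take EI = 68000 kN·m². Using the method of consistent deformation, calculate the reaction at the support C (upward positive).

R_C = 57.07 kN

Take the reaction at C as the redundant and release it; the primary structure is a cantilever fixed at A.
Free-end deflection of the primary structure under the applied loading (downward +):
  point load 104 at a = 8.4: Pa²(3L − a)/(6EI) = 41094/EI
  clockwise couple 136 at a = 9.8: M₀a(2L − a)/(2EI) = 12128/EI
  δ_0 = 53223/EI
Tip deflection under a unit load at C: L³/(3EI) = 914.7/EI.
With EI = 68000 kN·m²: δ_0 = 0.78269 m and δ_{CC} = 0.013451 m/kN.
Compatibility — the beam at C must follow the support down by 0.015 m: δ_0 − R_C·δ_{CC} = 0.015, so R_C = (0.78269 − 0.015)/0.013451 = 57.07 kN.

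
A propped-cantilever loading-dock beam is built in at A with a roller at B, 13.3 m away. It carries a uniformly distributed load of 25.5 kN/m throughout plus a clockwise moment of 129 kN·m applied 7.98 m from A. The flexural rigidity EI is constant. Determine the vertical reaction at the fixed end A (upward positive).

R_A = 199.7 kN

Take the reaction at B as the redundant and release it; the primary structure is a cantilever fixed at A.
Downward deflection at the released point B due to the loads:
  UDL 25.5: wL⁴/(8EI) = 99737/EI
  clockwise couple 129 at a = 7.98: M₀a(2L − a)/(2EI) = 9584/EI
  δ_0 = 109321/EI
Tip deflection under a unit load at B: L³/(3EI) = 784.2/EI.
The prop prevents deflection at B: R_B = δ_0/δ_{BB} = 109321/784.2 = 139.4 kN.
Vertical equilibrium: R_A = ΣP − R_B = 339.1 − 139.4 = 199.7 kN.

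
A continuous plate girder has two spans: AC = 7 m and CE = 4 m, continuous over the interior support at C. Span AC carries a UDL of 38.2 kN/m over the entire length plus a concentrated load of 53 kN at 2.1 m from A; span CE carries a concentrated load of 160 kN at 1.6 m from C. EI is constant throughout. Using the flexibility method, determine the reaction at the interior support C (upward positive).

R_C = 334.3 kN

Release continuity at C by inserting a hinge; the redundant is the internal moment M_C. The primary structure is two simply-supported spans AC and CE.
End slopes at the hinge C, treating each span as simply supported:
  span AC: UDL 38.2: wL³/(24EI) = 545.9/EI
  span AC: point load 53 at a = 2.1: Pab(L + a)/(6LEI) = 118.2/EI
  span CE: point load 160 at a = 1.6: Pab(L + b)/(6LEI) = 163.8/EI
  relative rotation θ_0 = (664.1 + 163.8)/EI = 827.9/EI
A unit hogging moment at C produces rotation L₁/(3EI) + L₂/(3EI) = 3.667/EI.
Slope continuity at C: θ_0 = M_C·3.667/EI, so M_C = 827.9/3.667 = 225.8 kN·m (hogging).
Span AC, ΣM about A with M_C applied at C: R_C^{AC}·7 = 1047 + 225.8, so R_C^{AC} = 181.9 kN and R_A = 320.4 − 181.9 = 138.5 kN.
Span CE, ΣM about E: R_C^{CE}·4 = 384 + 225.8, so R_C^{CE} = 152.5 kN and R_E = 160 − 152.5 = 7.549 kN.
R_C = 181.9 + 152.5 = 334.3 kN.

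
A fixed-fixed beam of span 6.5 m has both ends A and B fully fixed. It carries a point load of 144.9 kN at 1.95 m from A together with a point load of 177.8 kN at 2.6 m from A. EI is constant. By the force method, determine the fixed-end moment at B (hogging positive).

M_B = 170.3 kN·m

Release both end moments; the primary structure is a simply-supported span AB with redundants M_A and M_B.
Simple-span end rotations at A and B under the given loads:
  at A: point load 144.9 at a = 1.95: Pab(L + b)/(6LEI) = 364.3/EI
  at B: point load 144.9 at a = 1.95: Pab(L + a)/(6LEI) = 278.6/EI
  at A: point load 177.8 at a = 2.6: Pab(L + b)/(6LEI) = 480.8/EI
  at B: point load 177.8 at a = 2.6: Pab(L + a)/(6LEI) = 420.7/EI
  θ_A0 = 845/EI,  θ_B0 = 699.2/EI
Flexibility coefficients: a unit moment at one end gives L/(3EI) there and L/(6EI) at the far end, so f₁₁ = f₂₂ = 2.167/EI and f₁₂ = f₂₁ = 1.083/EI.
Compatibility — zero rotation at each built-in end:
  2.167 M_A + 1.083 M_B = 845
  1.083 M_A + 2.167 M_B = 699.2
Solving the pair gives M_A = 304.9 kN·m and M_B = 170.3 kN·m (hogging).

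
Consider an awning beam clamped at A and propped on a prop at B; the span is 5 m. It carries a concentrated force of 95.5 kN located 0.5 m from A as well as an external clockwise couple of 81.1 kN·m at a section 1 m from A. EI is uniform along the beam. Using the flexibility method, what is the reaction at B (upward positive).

R_B = 10.14 kN

Choose R_B as the redundant. The primary structure is the cantilever fixed at A.
Downward deflection at the released point B due to the loads:
  point load 95.5 at a = 0.5: Pa²(3L − a)/(6EI) = 57.7/EI
  clockwise couple 81.1 at a = 1: M₀a(2L − a)/(2EI) = 364.9/EI
  δ_0 = 422.6/EI
Tip deflection under a unit load at B: L³/(3EI) = 41.67/EI.
Compatibility at B: δ_0 − R_B·δ_{BB} = 0, so R_B = 422.6/41.67 = 10.14 kN.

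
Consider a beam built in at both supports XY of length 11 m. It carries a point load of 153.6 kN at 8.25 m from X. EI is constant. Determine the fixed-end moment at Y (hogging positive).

M_Y = 237.6 kN·m

Release both end moments; the primary structure is a simply-supported span XY with redundants M_X and M_Y.
End rotations of the released simple span under the applied load (×1/EI):
  at X: point load 153.6 at a = 8.25: Pab(L + b)/(6LEI) = 726/EI
  at Y: point load 153.6 at a = 8.25: Pab(L + a)/(6LEI) = 1016/EI
  θ_X0 = 726/EI,  θ_Y0 = 1016/EI
Flexibility coefficients: a unit moment at one end gives L/(3EI) there and L/(6EI) at the far end, so f₁₁ = f₂₂ = 3.667/EI and f₁₂ = f₂₁ = 1.833/EI.
Compatibility — zero rotation at each built-in end:
  3.667 M_X + 1.833 M_Y = 726
  1.833 M_X + 3.667 M_Y = 1016
Solving the pair gives M_X = 79.2 kN·m and M_Y = 237.6 kN·m (hogging).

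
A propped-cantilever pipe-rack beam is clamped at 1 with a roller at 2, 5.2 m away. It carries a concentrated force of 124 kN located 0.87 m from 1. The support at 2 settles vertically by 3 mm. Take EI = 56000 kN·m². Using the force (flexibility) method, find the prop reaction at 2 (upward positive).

Remove the prop at 2; the released (primary) structure is a cantilever built in at 1.
Free-end deflection of the primary structure under the applied loading (downward +):
  point load 124 at a = 0.87: Pa²(3L − a)/(6EI) = 230.4/EI
Tip deflection under a unit load at 2: L³/(3EI) = 46.87/EI.
With EI = 56000 kN·m²: δ_0 = 0.004115 m and δ_{22} = 0.000837 m/kN.
Compatibility — the beam at 2 must follow the support down by 0.003 m: δ_0 − R_2·δ_{22} = 0.003, so R_2 = (0.004115 − 0.003)/0.000837 = 1.332 kN.

R_2 = 1.332 kN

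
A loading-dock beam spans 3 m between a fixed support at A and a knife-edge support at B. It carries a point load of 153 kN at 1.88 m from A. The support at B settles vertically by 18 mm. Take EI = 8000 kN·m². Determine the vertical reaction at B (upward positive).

Take the reaction at B as the redundant and release it; the primary structure is a cantilever fixed at A.
Free-end deflection of the primary structure under the applied loading (downward +):
  point load 153 at a = 1.88: Pa²(3L − a)/(6EI) = 641.7/EI
Flexibility coefficient — unit upward force at B: δ_{BB} = L³/(3EI) = 9/EI.
With EI = 8000 kN·m²: δ_0 = 0.080213 m and δ_{BB} = 0.001125 m/kN.
Compatibility — the beam at B must follow the support down by 0.018 m: δ_0 − R_B·δ_{BB} = 0.018, so R_B = (0.080213 − 0.018)/0.001125 = 55.3 kN.

R_B = 55.3 kN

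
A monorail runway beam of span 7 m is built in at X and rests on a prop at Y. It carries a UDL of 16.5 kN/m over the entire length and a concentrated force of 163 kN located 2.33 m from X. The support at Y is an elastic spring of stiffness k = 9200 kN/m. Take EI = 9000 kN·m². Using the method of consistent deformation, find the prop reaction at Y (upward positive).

Choose R_Y as the redundant. The primary structure is the cantilever fixed at X.
Free-end deflection of the primary structure under the applied loading (downward +):
  UDL 16.5: wL⁴/(8EI) = 4952/EI
  point load 163 at a = 2.33: Pa²(3L − a)/(6EI) = 2754/EI
  δ_0 = 7706/EI
Tip deflection under a unit load at Y: L³/(3EI) = 114.3/EI.
With EI = 9000 kN·m²: δ_0 = 0.85618 m and δ_{YY} = 0.012704 m/kN.
Compatibility — the spring shortens by R_Y/k under the reaction it provides: δ_0 − R_Y·δ_{YY} = R_Y/k. With 1/k = 0.000109 m/kN, R_Y = δ_0 / (δ_{YY} + 1/k) = 0.85618 / (0.012704 + 0.000109) = 66.82 kN.

R_Y = 66.82 kN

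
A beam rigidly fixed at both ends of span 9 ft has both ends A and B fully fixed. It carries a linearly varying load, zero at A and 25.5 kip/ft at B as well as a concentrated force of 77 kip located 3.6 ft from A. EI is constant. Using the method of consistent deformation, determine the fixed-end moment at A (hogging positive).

Take the two fixed-end moments M_A, M_B as redundants; the released structure is the simple span AB.
Simple-span end rotations at A and B under the given loads:
  at A: triangular load, peak 25.5: 7w₀L³/(360EI) = 361.5/EI
  at B: triangular load, peak 25.5: w₀L³/(45EI) = 413.1/EI
  at A: point load 77 at a = 3.6: Pab(L + b)/(6LEI) = 399.2/EI
  at B: point load 77 at a = 3.6: Pab(L + a)/(6LEI) = 349.3/EI
  θ_A0 = 760.6/EI,  θ_B0 = 762.4/EI
Flexibility coefficients: a unit moment at one end gives L/(3EI) there and L/(6EI) at the far end, so f₁₁ = f₂₂ = 3/EI and f₁₂ = f₂₁ = 1.5/EI.
Compatibility — zero rotation at each built-in end:
  3 M_A + 1.5 M_B = 760.6
  1.5 M_A + 3 M_B = 762.4
Solving the pair gives M_A = 168.6 kip·ft and M_B = 169.8 kip·ft (hogging).

M_A = 168.6 kip·ft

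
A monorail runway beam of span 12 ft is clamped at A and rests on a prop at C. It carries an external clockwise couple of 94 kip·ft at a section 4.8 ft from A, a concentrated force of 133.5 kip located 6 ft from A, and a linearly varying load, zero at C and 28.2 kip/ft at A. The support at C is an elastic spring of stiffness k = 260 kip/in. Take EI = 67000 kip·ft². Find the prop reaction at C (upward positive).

Remove the prop at C; the released (primary) structure is a cantilever built in at A.
Downward deflection at the released point C due to the loads:
  clockwise couple 94 at a = 4.8: M₀a(2L − a)/(2EI) = 4332/EI
  point load 133.5 at a = 6: Pa²(3L − a)/(6EI) = 24030/EI
  triangular load, peak 28.2 at the fixed end: w₀L⁴/(30EI) = 19492/EI
  δ_0 = 47853/EI
Tip deflection under a unit load at C: L³/(3EI) = 576/EI.
With EI = 67000 kip·ft²: δ_0 = 0.71423 ft and δ_{CC} = 0.008597 ft/kip.
Compatibility — the spring shortens by R_C/k under the reaction it provides: δ_0 − R_C·δ_{CC} = R_C/k. With 1/k = 1/(260×12) ft/kip = 0.000321 ft/kip, R_C = δ_0 / (δ_{CC} + 1/k) = 0.71423 / (0.008597 + 0.000321) = 80.09 kip.

R_C = 80.09 kip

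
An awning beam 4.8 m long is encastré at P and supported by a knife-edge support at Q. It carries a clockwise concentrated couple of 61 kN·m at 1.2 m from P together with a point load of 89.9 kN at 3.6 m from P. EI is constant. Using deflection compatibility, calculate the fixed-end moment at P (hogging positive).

Choose R_Q as the redundant. The primary structure is the cantilever fixed at P.
Primary-structure tip deflection at Q by superposition:
  clockwise couple 61 at a = 1.2: M₀a(2L − a)/(2EI) = 307.4/EI
  point load 89.9 at a = 3.6: Pa²(3L − a)/(6EI) = 2097/EI
  δ_0 = 2405/EI
Flexibility coefficient — unit upward force at Q: δ_{QQ} = L³/(3EI) = 36.86/EI.
The prop prevents deflection at Q: R_Q = δ_0/δ_{QQ} = 2405/36.86 = 65.23 kN.
Moment equilibrium about P: M_P = Σ(load moments about P) − R_Q·L = 384.6 − 65.23×4.8 = 71.54 kN·m.

M_P = 71.54 kN·m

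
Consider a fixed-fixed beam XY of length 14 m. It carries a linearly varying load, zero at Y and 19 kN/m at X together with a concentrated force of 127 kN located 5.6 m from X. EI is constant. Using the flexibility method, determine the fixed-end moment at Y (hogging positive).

Release both end moments; the primary structure is a simply-supported span XY with redundants M_X and M_Y.
On the primary (simply-supported) span, the end slopes from the loading are:
  at X: triangular load, peak 19: w₀L³/(45EI) = 1159/EI
  at Y: triangular load, peak 19: 7w₀L³/(360EI) = 1014/EI
  at X: point load 127 at a = 5.6: Pab(L + b)/(6LEI) = 1593/EI
  at Y: point load 127 at a = 5.6: Pab(L + a)/(6LEI) = 1394/EI
  θ_X0 = 2752/EI,  θ_Y0 = 2408/EI
Flexibility coefficients: a unit moment at one end gives L/(3EI) there and L/(6EI) at the far end, so f₁₁ = f₂₂ = 4.667/EI and f₁₂ = f₂₁ = 2.333/EI.
Compatibility — zero rotation at each built-in end:
  4.667 M_X + 2.333 M_Y = 2752
  2.333 M_X + 4.667 M_Y = 2408
Solving the pair gives M_X = 442.2 kN·m and M_Y = 294.8 kN·m (hogging).

M_Y = 294.8 kN·m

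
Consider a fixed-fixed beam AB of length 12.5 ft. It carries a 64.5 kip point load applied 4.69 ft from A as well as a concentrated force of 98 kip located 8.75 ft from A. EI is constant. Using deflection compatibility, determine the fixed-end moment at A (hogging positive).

Take the two fixed-end moments M_A, M_B as redundants; the released structure is the simple span AB.
Simple-span end rotations at A and B under the given loads:
  at A: point load 64.5 at a = 4.69: Pab(L + b)/(6LEI) = 639.8/EI
  at B: point load 64.5 at a = 4.69: Pab(L + a)/(6LEI) = 541.5/EI
  at A: point load 98 at a = 8.75: Pab(L + b)/(6LEI) = 696.7/EI
  at B: point load 98 at a = 8.75: Pab(L + a)/(6LEI) = 911.1/EI
  θ_A0 = 1337/EI,  θ_B0 = 1453/EI
Flexibility coefficients: a unit moment at one end gives L/(3EI) there and L/(6EI) at the far end, so f₁₁ = f₂₂ = 4.167/EI and f₁₂ = f₂₁ = 2.083/EI.
Compatibility — zero rotation at each built-in end:
  4.167 M_A + 2.083 M_B = 1337
  2.083 M_A + 4.167 M_B = 1453
Solving the pair gives M_A = 195.3 kip·ft and M_B = 251 kip·ft (hogging).

M_A = 195.3 kip·ft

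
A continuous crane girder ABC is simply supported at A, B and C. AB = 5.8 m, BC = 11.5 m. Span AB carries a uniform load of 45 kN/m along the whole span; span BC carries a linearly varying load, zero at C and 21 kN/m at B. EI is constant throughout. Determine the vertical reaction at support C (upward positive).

R_C = 24.03 kN

Release continuity at B by inserting a hinge; the redundant is the internal moment M_B. The primary structure is two simply-supported spans AB and BC.
Discontinuity in slope at B on the released structure — sum the simple-span end rotations:
  span AB: UDL 45: wL³/(24EI) = 365.8/EI
  span BC: triangular load, peak 21: w₀L³/(45EI) = 709.7/EI
  relative rotation θ_0 = (365.8 + 709.7)/EI = 1076/EI
A unit hogging moment at B produces rotation L₁/(3EI) + L₂/(3EI) = 5.767/EI.
Slope continuity at B: θ_0 = M_B·5.767/EI, so M_B = 1076/5.767 = 186.5 kN·m (hogging).
Span BC, ΣM about C: R_B^{BC}·11.5 = 925.8 + 186.5, so R_B^{BC} = 96.72 kN and R_C = 120.8 − 96.72 = 24.03 kN.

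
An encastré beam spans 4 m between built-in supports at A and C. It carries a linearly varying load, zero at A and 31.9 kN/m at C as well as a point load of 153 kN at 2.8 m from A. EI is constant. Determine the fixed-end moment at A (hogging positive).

M_A = 55.57 kN·m

Release both end moments; the primary structure is a simply-supported span AC with redundants M_A and M_C.
Simple-span end rotations at A and C under the given loads:
  at A: triangular load, peak 31.9: 7w₀L³/(360EI) = 39.7/EI
  at C: triangular load, peak 31.9: w₀L³/(45EI) = 45.37/EI
  at A: point load 153 at a = 2.8: Pab(L + b)/(6LEI) = 111.4/EI
  at C: point load 153 at a = 2.8: Pab(L + a)/(6LEI) = 145.7/EI
  θ_A0 = 151.1/EI,  θ_C0 = 191/EI
Flexibility coefficients: a unit moment at one end gives L/(3EI) there and L/(6EI) at the far end, so f₁₁ = f₂₂ = 1.333/EI and f₁₂ = f₂₁ = 0.6667/EI.
Compatibility — zero rotation at each built-in end:
  1.333 M_A + 0.6667 M_C = 151.1
  0.6667 M_A + 1.333 M_C = 191
Solving the pair gives M_A = 55.57 kN·m and M_C = 115.5 kN·m (hogging).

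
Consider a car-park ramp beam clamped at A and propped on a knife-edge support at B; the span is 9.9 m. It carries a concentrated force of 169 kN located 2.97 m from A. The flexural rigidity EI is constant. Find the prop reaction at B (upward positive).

R_B = 20.53 kN

Choose R_B as the redundant. The primary structure is the cantilever fixed at A.
Free-end deflection of the primary structure under the applied loading (downward +):
  point load 169 at a = 2.97: Pa²(3L − a)/(6EI) = 6641/EI
Tip deflection under a unit load at B: L³/(3EI) = 323.4/EI.
The prop prevents deflection at B: R_B = δ_0/δ_{BB} = 6641/323.4 = 20.53 kN.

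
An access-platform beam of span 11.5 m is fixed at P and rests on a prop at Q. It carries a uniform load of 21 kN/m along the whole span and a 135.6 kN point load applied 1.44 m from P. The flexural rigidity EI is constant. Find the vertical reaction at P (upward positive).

R_P = 283.5 kN

Remove the prop at Q; the released (primary) structure is a cantilever built in at P.
Downward deflection at the released point Q due to the loads:
  UDL 21: wL⁴/(8EI) = 45911/EI
  point load 135.6 at a = 1.44: Pa²(3L − a)/(6EI) = 1549/EI
  δ_0 = 47461/EI
Flexibility coefficient — unit upward force at Q: δ_{QQ} = L³/(3EI) = 507/EI.
Compatibility at Q: δ_0 − R_Q·δ_{QQ} = 0, so R_Q = 47461/507 = 93.62 kN.
Vertical equilibrium: R_P = ΣP − R_Q = 377.1 − 93.62 = 283.5 kN.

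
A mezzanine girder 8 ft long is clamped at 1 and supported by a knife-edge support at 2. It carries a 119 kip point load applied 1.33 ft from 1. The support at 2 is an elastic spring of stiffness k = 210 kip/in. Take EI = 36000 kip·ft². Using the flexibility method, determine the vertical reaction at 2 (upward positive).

Choose R_2 as the redundant. The primary structure is the cantilever fixed at 1.
Downward deflection at the released point 2 due to the loads:
  point load 119 at a = 1.33: Pa²(3L − a)/(6EI) = 795.3/EI
Flexibility coefficient — unit upward force at 2: δ_{22} = L³/(3EI) = 170.7/EI.
With EI = 36000 kip·ft²: δ_0 = 0.022093 ft and δ_{22} = 0.004741 ft/kip.
Compatibility — the spring shortens by R_2/k under the reaction it provides: δ_0 − R_2·δ_{22} = R_2/k. With 1/k = 1/(210×12) ft/kip = 0.000397 ft/kip, R_2 = δ_0 / (δ_{22} + 1/k) = 0.022093 / (0.004741 + 0.000397) = 4.3 kip.

R_2 = 4.3 kip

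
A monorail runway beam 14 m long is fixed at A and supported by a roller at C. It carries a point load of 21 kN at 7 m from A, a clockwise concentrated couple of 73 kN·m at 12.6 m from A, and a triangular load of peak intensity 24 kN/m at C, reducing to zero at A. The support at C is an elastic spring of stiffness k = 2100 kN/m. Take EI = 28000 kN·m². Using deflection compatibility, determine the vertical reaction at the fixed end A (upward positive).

R_A = 83.83 kN

Remove the prop at C; the released (primary) structure is a cantilever built in at A.
Downward deflection at the released point C due to the loads:
  point load 21 at a = 7: Pa²(3L − a)/(6EI) = 6002/EI
  clockwise couple 73 at a = 12.6: M₀a(2L − a)/(2EI) = 7082/EI
  triangular load, peak 24 at the free end: 11w₀L⁴/(120EI) = 84515/EI
  δ_0 = 97600/EI
Tip deflection under a unit load at C: L³/(3EI) = 914.7/EI.
With EI = 28000 kN·m²: δ_0 = 3.4857 m and δ_{CC} = 0.032667 m/kN.
Compatibility — the spring shortens by R_C/k under the reaction it provides: δ_0 − R_C·δ_{CC} = R_C/k. With 1/k = 0.000476 m/kN, R_C = δ_0 / (δ_{CC} + 1/k) = 3.4857 / (0.032667 + 0.000476) = 105.2 kN.
Vertical equilibrium: R_A = ΣP − R_C = 189 − 105.2 = 83.83 kN.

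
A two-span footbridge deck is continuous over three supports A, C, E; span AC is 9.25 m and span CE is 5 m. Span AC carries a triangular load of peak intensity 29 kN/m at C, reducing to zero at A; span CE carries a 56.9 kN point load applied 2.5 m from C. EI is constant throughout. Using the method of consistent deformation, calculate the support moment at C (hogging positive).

M_C = 126.1 kN·m

Release continuity at C by inserting a hinge; the redundant is the internal moment M_C. The primary structure is two simply-supported spans AC and CE.
Discontinuity in slope at C on the released structure — sum the simple-span end rotations:
  span AC: triangular load, peak 29: w₀L³/(45EI) = 510/EI
  span CE: point load 56.9 at a = 2.5: Pab(L + b)/(6LEI) = 88.91/EI
  relative rotation θ_0 = (510 + 88.91)/EI = 599/EI
A unit hogging moment at C produces rotation L₁/(3EI) + L₂/(3EI) = 4.75/EI.
Slope continuity at C: θ_0 = M_C·4.75/EI, so M_C = 599/4.75 = 126.1 kN·m (hogging).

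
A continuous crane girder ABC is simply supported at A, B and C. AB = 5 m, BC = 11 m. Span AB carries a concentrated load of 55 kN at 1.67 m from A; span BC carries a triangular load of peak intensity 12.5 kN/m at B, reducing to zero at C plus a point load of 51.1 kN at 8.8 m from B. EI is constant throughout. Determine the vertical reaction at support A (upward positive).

R_A = 12.8 kN

Take M_B as the redundant. Released structure: two simple spans AB and BC with a hinge at B.
Rotations at B on the released spans (each span's end-slope, ×1/EI):
  span AB: point load 55 at a = 1.67: Pab(L + a)/(6LEI) = 68/EI
  span BC: triangular load, peak 12.5: w₀L³/(45EI) = 369.7/EI
  span BC: point load 51.1 at a = 8.8: Pab(L + b)/(6LEI) = 197.9/EI
  relative rotation θ_0 = (68 + 567.6)/EI = 635.6/EI
A unit hogging moment at B produces rotation L₁/(3EI) + L₂/(3EI) = 5.333/EI.
Compatibility: M_B·(L₁+L₂)/(3EI) = θ_0, giving M_B = 119.2 kN·m (hogging).
Span AB, ΣM about A with M_B applied at B: R_B^{AB}·5 = 91.85 + 119.2, so R_B^{AB} = 42.2 kN and R_A = 55 − 42.2 = 12.8 kN.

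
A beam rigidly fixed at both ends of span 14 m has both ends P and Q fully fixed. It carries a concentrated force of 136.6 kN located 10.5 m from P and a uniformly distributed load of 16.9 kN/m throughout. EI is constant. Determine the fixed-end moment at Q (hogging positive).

M_Q = 545 kN·m

Take the two fixed-end moments M_P, M_Q as redundants; the released structure is the simple span PQ.
End rotations of the released simple span under the applied load (×1/EI):
  at P: point load 136.6 at a = 10.5: Pab(L + b)/(6LEI) = 1046/EI
  at Q: point load 136.6 at a = 10.5: Pab(L + a)/(6LEI) = 1464/EI
  at P: UDL 16.9: wL³/(24EI) = 1932/EI
  at Q: UDL 16.9: wL³/(24EI) = 1932/EI
  θ_P0 = 2978/EI,  θ_Q0 = 3396/EI
Flexibility coefficients: a unit moment at one end gives L/(3EI) there and L/(6EI) at the far end, so f₁₁ = f₂₂ = 4.667/EI and f₁₂ = f₂₁ = 2.333/EI.
Compatibility — zero rotation at each built-in end:
  4.667 M_P + 2.333 M_Q = 2978
  2.333 M_P + 4.667 M_Q = 3396
Solving the pair gives M_P = 365.7 kN·m and M_Q = 545 kN·m (hogging).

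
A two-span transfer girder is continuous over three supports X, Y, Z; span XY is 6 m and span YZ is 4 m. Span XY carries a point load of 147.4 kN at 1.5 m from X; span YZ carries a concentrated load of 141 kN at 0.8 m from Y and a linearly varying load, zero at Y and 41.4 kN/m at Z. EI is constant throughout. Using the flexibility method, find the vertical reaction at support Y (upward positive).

Release continuity at Y by inserting a hinge; the redundant is the internal moment M_Y. The primary structure is two simply-supported spans XY and YZ.
Rotations at Y on the released spans (each span's end-slope, ×1/EI):
  span XY: point load 147.4 at a = 1.5: Pab(L + a)/(6LEI) = 207.3/EI
  span YZ: point load 141 at a = 0.8: Pab(L + b)/(6LEI) = 108.3/EI
  span YZ: triangular load, peak 41.4: 7w₀L³/(360EI) = 51.52/EI
  relative rotation θ_0 = (207.3 + 159.8)/EI = 367.1/EI
A unit hogging moment at Y produces rotation L₁/(3EI) + L₂/(3EI) = 3.333/EI.
Compatibility: M_Y·(L₁+L₂)/(3EI) = θ_0, giving M_Y = 110.1 kN·m (hogging).
Span XY, ΣM about X with M_Y applied at Y: R_Y^{XY}·6 = 221.1 + 110.1, so R_Y^{XY} = 55.2 kN and R_X = 147.4 − 55.2 = 92.2 kN.
Span YZ, ΣM about Z: R_Y^{YZ}·4 = 561.6 + 110.1, so R_Y^{YZ} = 167.9 kN and R_Z = 223.8 − 167.9 = 55.87 kN.
R_Y = 55.2 + 167.9 = 223.1 kN.

R_Y = 223.1 kN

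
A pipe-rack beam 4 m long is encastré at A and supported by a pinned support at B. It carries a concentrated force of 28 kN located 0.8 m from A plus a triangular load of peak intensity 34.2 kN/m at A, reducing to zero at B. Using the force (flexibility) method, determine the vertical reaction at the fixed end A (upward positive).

Remove the prop at B; the released (primary) structure is a cantilever built in at A.
Downward deflection at the released point B due to the loads:
  point load 28 at a = 0.8: Pa²(3L − a)/(6EI) = 33.45/EI
  triangular load, peak 34.2 at the fixed end: w₀L⁴/(30EI) = 291.8/EI
  δ_0 = 325.3/EI
Flexibility coefficient — unit upward force at B: δ_{BB} = L³/(3EI) = 21.33/EI.
The prop prevents deflection at B: R_B = δ_0/δ_{BB} = 325.3/21.33 = 15.25 kN.
Vertical equilibrium: R_A = ΣP − R_B = 96.4 − 15.25 = 81.15 kN.

R_A = 81.15 kN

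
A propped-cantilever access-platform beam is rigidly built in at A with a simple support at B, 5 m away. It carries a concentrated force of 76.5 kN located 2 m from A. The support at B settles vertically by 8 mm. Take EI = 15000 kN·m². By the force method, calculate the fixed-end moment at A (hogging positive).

Choose R_B as the redundant. The primary structure is the cantilever fixed at A.
Primary-structure tip deflection at B by superposition:
  point load 76.5 at a = 2: Pa²(3L − a)/(6EI) = 663/EI
Tip deflection under a unit load at B: L³/(3EI) = 41.67/EI.
With EI = 15000 kN·m²: δ_0 = 0.0442 m and δ_{BB} = 0.002778 m/kN.
Compatibility — the beam at B must follow the support down by 0.008 m: δ_0 − R_B·δ_{BB} = 0.008, so R_B = (0.0442 − 0.008)/0.002778 = 13.03 kN.
Moment equilibrium about A: M_A = Σ(load moments about A) − R_B·L = 153 − 13.03×5 = 87.84 kN·m.

M_A = 87.84 kN·m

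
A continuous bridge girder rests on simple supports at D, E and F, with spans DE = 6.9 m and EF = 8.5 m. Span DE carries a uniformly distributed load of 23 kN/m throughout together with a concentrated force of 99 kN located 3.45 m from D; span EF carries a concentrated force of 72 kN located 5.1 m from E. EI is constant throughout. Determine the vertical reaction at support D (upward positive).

R_D = 103.4 kN

Take M_E as the redundant. Released structure: two simple spans DE and EF with a hinge at E.
Rotations at E on the released spans (each span's end-slope, ×1/EI):
  span DE: UDL 23: wL³/(24EI) = 314.8/EI
  span DE: point load 99 at a = 3.45: Pab(L + a)/(6LEI) = 294.6/EI
  span EF: point load 72 at a = 5.1: Pab(L + b)/(6LEI) = 291.3/EI
  relative rotation θ_0 = (609.4 + 291.3)/EI = 900.7/EI
A unit hogging moment at E produces rotation L₁/(3EI) + L₂/(3EI) = 5.133/EI.
Slope continuity at E: θ_0 = M_E·5.133/EI, so M_E = 900.7/5.133 = 175.5 kN·m (hogging).
Span DE, ΣM about D with M_E applied at E: R_E^{DE}·6.9 = 889.1 + 175.5, so R_E^{DE} = 154.3 kN and R_D = 257.7 − 154.3 = 103.4 kN.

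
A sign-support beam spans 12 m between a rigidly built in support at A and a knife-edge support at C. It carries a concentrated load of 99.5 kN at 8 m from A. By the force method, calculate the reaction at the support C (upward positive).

Take the reaction at C as the redundant and release it; the primary structure is a cantilever fixed at A.
Downward deflection at the released point C due to the loads:
  point load 99.5 at a = 8: Pa²(3L − a)/(6EI) = 29717/EI
Flexibility coefficient — unit upward force at C: δ_{CC} = L³/(3EI) = 576/EI.
The prop prevents deflection at C: R_C = δ_0/δ_{CC} = 29717/576 = 51.59 kN.

R_C = 51.59 kN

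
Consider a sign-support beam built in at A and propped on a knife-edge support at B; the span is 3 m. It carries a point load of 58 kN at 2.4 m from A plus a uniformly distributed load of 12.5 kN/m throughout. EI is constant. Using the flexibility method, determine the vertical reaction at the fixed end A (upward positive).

R_A = 40.61 kN

Remove the prop at B; the released (primary) structure is a cantilever built in at A.
Downward deflection at the released point B due to the loads:
  point load 58 at a = 2.4: Pa²(3L − a)/(6EI) = 367.5/EI
  UDL 12.5: wL⁴/(8EI) = 126.6/EI
  δ_0 = 494.1/EI
Tip deflection under a unit load at B: L³/(3EI) = 9/EI.
The prop prevents deflection at B: R_B = δ_0/δ_{BB} = 494.1/9 = 54.89 kN.
Vertical equilibrium: R_A = ΣP − R_B = 95.5 − 54.89 = 40.61 kN.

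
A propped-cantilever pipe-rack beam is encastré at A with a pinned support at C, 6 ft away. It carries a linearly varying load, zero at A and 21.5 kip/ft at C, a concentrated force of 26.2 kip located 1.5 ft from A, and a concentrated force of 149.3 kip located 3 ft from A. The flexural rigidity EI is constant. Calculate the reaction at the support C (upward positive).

R_C = 84.38 kip

Remove the prop at C; the released (primary) structure is a cantilever built in at A.
Downward deflection at the released point C due to the loads:
  triangular load, peak 21.5 at the free end: 11w₀L⁴/(120EI) = 2554/EI
  point load 26.2 at a = 1.5: Pa²(3L − a)/(6EI) = 162.1/EI
  point load 149.3 at a = 3: Pa²(3L − a)/(6EI) = 3359/EI
  δ_0 = 6076/EI
Flexibility coefficient — unit upward force at C: δ_{CC} = L³/(3EI) = 72/EI.
Compatibility at C: δ_0 − R_C·δ_{CC} = 0, so R_C = 6076/72 = 84.38 kip.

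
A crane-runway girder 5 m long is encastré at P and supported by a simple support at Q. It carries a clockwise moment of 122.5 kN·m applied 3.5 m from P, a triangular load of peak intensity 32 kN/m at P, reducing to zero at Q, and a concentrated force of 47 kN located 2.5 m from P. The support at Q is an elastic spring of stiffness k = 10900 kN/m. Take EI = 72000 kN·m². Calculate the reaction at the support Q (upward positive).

Take the reaction at Q as the redundant and release it; the primary structure is a cantilever fixed at P.
Downward deflection at the released point Q due to the loads:
  clockwise couple 122.5 at a = 3.5: M₀a(2L − a)/(2EI) = 1393/EI
  triangular load, peak 32 at the fixed end: w₀L⁴/(30EI) = 666.7/EI
  point load 47 at a = 2.5: Pa²(3L − a)/(6EI) = 612/EI
  δ_0 = 2672/EI
Flexibility coefficient — unit upward force at Q: δ_{QQ} = L³/(3EI) = 41.67/EI.
With EI = 72000 kN·m²: δ_0 = 0.037112 m and δ_{QQ} = 0.000579 m/kN.
Compatibility — the spring shortens by R_Q/k under the reaction it provides: δ_0 − R_Q·δ_{QQ} = R_Q/k. With 1/k = 0.000092 m/kN, R_Q = δ_0 / (δ_{QQ} + 1/k) = 0.037112 / (0.000579 + 0.000092) = 55.35 kN.

R_Q = 55.35 kN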